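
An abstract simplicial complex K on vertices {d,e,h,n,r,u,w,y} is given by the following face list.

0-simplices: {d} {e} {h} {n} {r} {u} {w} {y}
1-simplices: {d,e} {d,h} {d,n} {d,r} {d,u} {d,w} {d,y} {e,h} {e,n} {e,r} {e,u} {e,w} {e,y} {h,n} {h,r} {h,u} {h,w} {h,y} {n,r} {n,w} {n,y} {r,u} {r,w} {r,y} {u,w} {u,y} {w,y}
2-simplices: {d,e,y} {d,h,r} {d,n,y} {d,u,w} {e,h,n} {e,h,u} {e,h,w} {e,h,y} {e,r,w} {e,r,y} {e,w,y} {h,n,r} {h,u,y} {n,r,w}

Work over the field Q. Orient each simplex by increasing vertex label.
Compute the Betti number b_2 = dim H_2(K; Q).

b_2=0

n_0=8 n_1=27 n_2=14  [Q]
∂1: piv[de,dh,dn,dr,du,dw,dy] rk=7  ker:eh,en,er,eu,ew,ey,hn,hr,hu,hw,hy,nr,nw,ny,ru,rw,ry,uw,uy,wy
∂2: piv[dey,dhr,dny,duw,ehn,ehu,ehw,ehy,erw,ery,ewy,hnr,huy,nrw] rk=14
b_2=(14−14)−0=0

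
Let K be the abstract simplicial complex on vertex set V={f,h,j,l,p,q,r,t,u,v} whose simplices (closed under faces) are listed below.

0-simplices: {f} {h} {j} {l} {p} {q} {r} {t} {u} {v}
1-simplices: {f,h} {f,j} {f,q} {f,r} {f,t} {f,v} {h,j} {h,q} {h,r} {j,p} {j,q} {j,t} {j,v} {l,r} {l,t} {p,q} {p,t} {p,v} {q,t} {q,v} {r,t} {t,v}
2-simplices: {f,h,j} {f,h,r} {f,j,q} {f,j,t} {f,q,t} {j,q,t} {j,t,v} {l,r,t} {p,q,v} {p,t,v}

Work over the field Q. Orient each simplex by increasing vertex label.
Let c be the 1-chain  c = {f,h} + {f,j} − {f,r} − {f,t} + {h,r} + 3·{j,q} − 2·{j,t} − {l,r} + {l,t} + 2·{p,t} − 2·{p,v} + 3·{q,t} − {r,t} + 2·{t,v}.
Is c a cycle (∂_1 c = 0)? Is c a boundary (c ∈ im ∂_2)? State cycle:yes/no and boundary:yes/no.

cycle:yes boundary:yes

n_0=10 n_1=22 n_2=10  [Q]
∂1: piv[fh,fj,fq,fr,ft,fv,jp,lr] rk=8  ker:hj,hq,hr,jq,jt,jv,lt,pq,pt,pv,qt,qv,rt,tv
∂2: piv[fhj,fhr,fjq,fjt,fqt,jtv,lrt,pqv,ptv] rk=9  ker:jqt
∂1c = 0
c vs im∂2: reduces to 0 ⇒ boundary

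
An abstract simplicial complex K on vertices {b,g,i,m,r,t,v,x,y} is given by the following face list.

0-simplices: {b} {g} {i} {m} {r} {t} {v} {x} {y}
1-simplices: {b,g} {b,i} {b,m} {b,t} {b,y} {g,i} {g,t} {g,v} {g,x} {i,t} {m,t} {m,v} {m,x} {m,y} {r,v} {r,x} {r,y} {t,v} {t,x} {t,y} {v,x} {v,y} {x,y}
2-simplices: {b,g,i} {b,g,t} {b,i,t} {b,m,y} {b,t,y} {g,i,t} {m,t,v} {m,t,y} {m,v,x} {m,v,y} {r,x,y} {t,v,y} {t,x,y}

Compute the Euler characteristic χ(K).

χ(K)=-1

n_0=9 n_1=23 n_2=13
χ=+9−23+13=-1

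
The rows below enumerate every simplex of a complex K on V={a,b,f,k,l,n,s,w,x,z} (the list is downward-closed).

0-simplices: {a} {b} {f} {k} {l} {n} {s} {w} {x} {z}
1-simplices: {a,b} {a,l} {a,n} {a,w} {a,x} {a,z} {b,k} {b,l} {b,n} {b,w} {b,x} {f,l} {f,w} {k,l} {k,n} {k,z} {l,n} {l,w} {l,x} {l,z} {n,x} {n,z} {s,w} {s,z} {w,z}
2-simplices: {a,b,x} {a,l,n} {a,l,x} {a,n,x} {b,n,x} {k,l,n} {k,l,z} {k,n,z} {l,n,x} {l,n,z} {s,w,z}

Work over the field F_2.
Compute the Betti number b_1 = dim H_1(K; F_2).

n_0=10 n_1=25 n_2=11  [Z2]
∂1: piv[ab,al,an,aw,ax,az,bk,fl,sw] rk=9  ker:bl,bn,bw,bx,fw,kl,kn,kz,ln,lw,lx,lz,nx,nz,sz,wz
∂2: piv[abx,aln,alx,anx,bnx,kln,klz,knz,swz] rk=9  ker:lnx,lnz
b_1=(25−9)−9=7

b_1=7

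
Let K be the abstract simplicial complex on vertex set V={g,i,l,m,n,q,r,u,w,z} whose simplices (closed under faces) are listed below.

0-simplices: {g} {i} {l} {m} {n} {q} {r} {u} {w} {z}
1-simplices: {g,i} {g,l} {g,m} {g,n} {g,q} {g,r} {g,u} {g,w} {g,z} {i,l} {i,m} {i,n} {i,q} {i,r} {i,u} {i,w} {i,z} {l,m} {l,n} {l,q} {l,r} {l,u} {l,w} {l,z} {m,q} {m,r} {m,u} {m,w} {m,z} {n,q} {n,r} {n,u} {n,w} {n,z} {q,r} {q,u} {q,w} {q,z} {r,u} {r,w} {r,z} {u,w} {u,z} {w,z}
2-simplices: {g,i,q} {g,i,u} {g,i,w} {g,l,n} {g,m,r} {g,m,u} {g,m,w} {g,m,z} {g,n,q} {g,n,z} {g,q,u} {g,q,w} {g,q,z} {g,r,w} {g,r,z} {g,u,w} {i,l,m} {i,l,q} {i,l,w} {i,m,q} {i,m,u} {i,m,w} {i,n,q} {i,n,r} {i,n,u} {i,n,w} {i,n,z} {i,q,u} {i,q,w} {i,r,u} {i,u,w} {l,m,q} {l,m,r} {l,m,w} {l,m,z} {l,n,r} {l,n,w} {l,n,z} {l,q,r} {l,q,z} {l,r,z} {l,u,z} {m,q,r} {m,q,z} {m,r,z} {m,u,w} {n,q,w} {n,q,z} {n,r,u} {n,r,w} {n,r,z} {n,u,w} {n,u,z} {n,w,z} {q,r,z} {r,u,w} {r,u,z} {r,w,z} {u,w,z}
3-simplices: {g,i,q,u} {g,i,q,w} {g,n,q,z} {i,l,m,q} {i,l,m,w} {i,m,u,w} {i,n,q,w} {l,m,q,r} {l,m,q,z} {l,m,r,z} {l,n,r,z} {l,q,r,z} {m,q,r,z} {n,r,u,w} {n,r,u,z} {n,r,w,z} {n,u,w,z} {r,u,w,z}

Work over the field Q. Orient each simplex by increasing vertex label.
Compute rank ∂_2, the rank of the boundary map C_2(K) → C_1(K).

rank∂_2=35

n_0=10 n_1=44 n_2=59 n_3=18  [Q]
∂1: piv[gi,gl,gm,gn,gq,gr,gu,gw,gz] rk=9  ker:il,im,in,iq,ir,iu,iw,iz,lm,ln,lq,lr,lu,lw,lz,mq,mr,mu,mw,mz,nq,nr,nu,nw,nz,qr,qu,qw,qz,ru,rw,rz,uw,uz,wz
∂2: piv[giq,giu,giw,gln,gmr,gmu,gmw,gmz,gnq,gnz,gqu,gqw,gqz,grw,grz,guw,ilm,ilq,ilw,imq,imu,inq,inr,inu,inw,inz,iru,lmr,lmz,lnr,lnw,lqr,luz,nuz,nwz] rk=35  ker:imw,iqu,iqw,iuw,lmq,lmw,lnz,lqz,lrz,mqr,mqz,mrz,muw,nqw,nqz,nru,nrw,nrz,nuw,qrz,ruw,ruz,rwz,uwz
∂3: piv[giqu,giqw,gnqz,ilmq,ilmw,imuw,inqw,lmqr,lmqz,lmrz,lnrz,lqrz,nruw,nruz,nrwz,nuwz] rk=16  ker:mqrz,ruwz
rk∂_2=35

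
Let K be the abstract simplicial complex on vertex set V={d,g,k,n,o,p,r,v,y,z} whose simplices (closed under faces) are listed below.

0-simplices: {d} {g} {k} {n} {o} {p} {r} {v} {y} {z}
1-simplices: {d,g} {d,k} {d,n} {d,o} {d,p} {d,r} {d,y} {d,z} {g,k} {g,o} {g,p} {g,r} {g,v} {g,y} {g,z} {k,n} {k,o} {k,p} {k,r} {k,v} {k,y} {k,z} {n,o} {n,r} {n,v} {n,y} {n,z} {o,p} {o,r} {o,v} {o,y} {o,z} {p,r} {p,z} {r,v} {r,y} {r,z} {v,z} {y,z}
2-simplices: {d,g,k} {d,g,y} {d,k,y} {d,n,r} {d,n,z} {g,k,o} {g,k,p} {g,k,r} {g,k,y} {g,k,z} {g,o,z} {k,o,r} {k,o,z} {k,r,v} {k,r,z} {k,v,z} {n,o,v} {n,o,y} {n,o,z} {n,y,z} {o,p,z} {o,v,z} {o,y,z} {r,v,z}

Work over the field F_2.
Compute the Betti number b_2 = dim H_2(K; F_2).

b_2=4

n_0=10 n_1=39 n_2=24  [Z2]
∂1: piv[dg,dk,dn,do,dp,dr,dy,dz,gv] rk=9  ker:gk,go,gp,gr,gy,gz,kn,ko,kp,kr,kv,ky,kz,no,nr,nv,ny,nz,op,or,ov,oy,oz,pr,pz,rv,ry,rz,vz,yz
∂2: piv[dgk,dgy,dky,dnr,dnz,gko,gkp,gkr,gkz,goz,kor,krv,krz,kvz,nov,noy,noz,nyz,opz,ovz] rk=20  ker:gky,koz,oyz,rvz
b_2=(24−20)−0=4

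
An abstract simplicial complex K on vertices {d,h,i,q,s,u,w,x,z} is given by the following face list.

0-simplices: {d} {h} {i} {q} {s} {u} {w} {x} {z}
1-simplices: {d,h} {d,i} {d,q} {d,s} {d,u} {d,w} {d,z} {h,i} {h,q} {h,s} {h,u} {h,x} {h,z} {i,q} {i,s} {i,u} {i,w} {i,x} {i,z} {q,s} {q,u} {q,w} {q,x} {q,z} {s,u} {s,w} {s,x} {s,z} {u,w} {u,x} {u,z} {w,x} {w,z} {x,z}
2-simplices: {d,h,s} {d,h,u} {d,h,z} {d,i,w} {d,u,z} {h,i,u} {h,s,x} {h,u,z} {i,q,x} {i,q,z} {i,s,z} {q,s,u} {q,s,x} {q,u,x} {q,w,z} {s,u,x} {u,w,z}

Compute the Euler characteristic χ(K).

χ(K)=-8

n_0=9 n_1=34 n_2=17
χ=+9−34+17=-8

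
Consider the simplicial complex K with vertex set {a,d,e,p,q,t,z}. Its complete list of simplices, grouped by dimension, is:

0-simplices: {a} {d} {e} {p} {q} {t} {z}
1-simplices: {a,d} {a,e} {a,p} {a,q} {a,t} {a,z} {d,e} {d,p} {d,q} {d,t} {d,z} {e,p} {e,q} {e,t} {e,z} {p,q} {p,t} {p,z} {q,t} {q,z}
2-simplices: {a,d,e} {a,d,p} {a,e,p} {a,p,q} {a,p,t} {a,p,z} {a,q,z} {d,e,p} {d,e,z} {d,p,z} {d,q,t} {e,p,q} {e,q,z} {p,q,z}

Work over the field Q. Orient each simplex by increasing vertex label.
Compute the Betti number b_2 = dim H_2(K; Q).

b_2=3

n_0=7 n_1=20 n_2=14  [Q]
∂1: piv[ad,ae,ap,aq,at,az] rk=6  ker:de,dp,dq,dt,dz,ep,eq,et,ez,pq,pt,pz,qt,qz
∂2: piv[ade,adp,aep,apq,apt,apz,aqz,dez,dpz,dqt,epq] rk=11  ker:dep,eqz,pqz
b_2=(14−11)−0=3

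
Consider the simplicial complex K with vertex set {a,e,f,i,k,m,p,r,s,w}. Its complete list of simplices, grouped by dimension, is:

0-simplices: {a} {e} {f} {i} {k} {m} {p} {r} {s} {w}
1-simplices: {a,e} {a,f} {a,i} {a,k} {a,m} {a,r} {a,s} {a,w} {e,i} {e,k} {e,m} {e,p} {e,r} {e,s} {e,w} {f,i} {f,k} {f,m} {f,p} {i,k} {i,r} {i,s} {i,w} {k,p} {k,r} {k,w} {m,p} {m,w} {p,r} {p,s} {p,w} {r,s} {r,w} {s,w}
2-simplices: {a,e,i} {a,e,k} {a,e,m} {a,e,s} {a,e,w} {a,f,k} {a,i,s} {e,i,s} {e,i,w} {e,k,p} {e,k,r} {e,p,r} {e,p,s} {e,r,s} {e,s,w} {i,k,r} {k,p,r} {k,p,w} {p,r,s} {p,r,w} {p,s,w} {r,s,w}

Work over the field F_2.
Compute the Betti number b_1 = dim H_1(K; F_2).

b_1=7

n_0=10 n_1=34 n_2=22  [Z2]
∂1: piv[ae,af,ai,ak,am,ar,as,aw,ep] rk=9  ker:ei,ek,em,er,es,ew,fi,fk,fm,fp,ik,ir,is,iw,kp,kr,kw,mp,mw,pr,ps,pw,rs,rw,sw
∂2: piv[aei,aek,aem,aes,aew,afk,ais,eiw,ekp,ekr,epr,eps,ers,esw,ikr,kpw,prw,psw] rk=18  ker:eis,kpr,prs,rsw
b_1=(34−9)−18=7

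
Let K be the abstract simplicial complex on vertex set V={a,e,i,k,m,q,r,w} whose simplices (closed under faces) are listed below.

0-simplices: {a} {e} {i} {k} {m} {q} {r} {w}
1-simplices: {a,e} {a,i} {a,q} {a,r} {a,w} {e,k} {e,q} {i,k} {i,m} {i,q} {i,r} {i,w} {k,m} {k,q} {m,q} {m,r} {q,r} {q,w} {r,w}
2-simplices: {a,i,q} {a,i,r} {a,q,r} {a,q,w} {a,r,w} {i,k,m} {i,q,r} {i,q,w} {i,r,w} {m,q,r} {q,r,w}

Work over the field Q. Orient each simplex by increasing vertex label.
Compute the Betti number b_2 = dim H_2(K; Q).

b_2=3

n_0=8 n_1=19 n_2=11  [Q]
∂1: piv[ae,ai,aq,ar,aw,ek,im] rk=7  ker:eq,ik,iq,ir,iw,km,kq,mq,mr,qr,qw,rw
∂2: piv[aiq,air,aqr,aqw,arw,ikm,iqw,mqr] rk=8  ker:iqr,irw,qrw
b_2=(11−8)−0=3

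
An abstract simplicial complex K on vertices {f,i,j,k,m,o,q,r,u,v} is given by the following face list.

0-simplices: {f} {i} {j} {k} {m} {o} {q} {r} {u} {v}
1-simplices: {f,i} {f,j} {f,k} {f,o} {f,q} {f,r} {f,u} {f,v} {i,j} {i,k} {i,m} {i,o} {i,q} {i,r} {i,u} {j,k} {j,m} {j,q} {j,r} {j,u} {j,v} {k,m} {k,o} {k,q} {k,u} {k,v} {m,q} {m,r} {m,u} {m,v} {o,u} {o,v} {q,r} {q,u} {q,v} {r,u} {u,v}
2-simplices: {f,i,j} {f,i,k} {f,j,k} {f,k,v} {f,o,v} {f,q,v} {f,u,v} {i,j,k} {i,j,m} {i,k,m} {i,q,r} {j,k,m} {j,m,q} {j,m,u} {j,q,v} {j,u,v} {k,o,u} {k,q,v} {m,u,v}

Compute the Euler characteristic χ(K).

χ(K)=-8

n_0=10 n_1=37 n_2=19
χ=+10−37+19=-8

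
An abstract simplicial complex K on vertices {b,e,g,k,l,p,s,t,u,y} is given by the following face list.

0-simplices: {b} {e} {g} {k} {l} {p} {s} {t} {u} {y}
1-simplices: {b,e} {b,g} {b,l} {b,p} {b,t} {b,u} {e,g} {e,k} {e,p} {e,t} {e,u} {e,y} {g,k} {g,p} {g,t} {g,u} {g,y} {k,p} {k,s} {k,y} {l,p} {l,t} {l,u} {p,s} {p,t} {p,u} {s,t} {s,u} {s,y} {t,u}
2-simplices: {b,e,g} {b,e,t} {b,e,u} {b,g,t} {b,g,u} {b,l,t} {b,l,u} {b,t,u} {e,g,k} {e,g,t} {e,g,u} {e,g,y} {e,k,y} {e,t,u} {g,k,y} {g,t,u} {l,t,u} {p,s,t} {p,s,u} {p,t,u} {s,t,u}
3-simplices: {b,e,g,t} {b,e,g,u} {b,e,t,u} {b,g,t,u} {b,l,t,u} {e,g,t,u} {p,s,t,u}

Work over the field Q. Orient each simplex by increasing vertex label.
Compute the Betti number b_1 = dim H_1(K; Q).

n_0=10 n_1=30 n_2=21 n_3=7  [Q]
∂1: piv[be,bg,bl,bp,bt,bu,ek,ey,ks] rk=9  ker:eg,ep,et,eu,gk,gp,gt,gu,gy,kp,ky,lp,lt,lu,ps,pt,pu,st,su,sy,tu
∂2: piv[beg,bet,beu,bgt,bgu,blt,blu,btu,egk,egy,eky,pst,psu,ptu] rk=14  ker:egt,egu,etu,gky,gtu,ltu,stu
∂3: piv[begt,begu,betu,bgtu,bltu,pstu] rk=6  ker:egtu
b_1=(30−9)−14=7

b_1=7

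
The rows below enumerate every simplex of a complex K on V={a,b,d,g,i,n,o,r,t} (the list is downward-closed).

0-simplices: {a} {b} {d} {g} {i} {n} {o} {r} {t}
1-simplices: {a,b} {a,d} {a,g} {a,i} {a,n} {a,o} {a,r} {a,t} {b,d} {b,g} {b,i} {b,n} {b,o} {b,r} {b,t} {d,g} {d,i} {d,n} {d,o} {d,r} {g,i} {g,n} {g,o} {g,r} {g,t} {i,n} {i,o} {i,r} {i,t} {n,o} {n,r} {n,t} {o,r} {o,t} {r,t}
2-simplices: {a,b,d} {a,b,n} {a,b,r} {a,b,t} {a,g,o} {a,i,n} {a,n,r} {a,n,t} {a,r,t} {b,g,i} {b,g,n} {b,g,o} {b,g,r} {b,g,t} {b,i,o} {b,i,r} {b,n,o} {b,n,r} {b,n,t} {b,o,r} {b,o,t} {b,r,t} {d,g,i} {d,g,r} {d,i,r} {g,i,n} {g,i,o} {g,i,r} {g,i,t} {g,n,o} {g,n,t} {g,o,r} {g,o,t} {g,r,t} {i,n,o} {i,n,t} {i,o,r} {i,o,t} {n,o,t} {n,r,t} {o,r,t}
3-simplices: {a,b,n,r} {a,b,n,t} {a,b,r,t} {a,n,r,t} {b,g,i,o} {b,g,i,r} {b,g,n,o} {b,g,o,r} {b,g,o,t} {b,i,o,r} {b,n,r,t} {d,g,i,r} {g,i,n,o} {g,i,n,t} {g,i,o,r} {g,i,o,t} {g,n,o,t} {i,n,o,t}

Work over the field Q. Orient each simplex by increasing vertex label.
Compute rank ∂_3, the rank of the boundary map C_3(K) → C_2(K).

n_0=9 n_1=35 n_2=41 n_3=18  [Q]
∂1: piv[ab,ad,ag,ai,an,ao,ar,at] rk=8  ker:bd,bg,bi,bn,bo,br,bt,dg,di,dn,do,dr,gi,gn,go,gr,gt,in,io,ir,it,no,nr,nt,or,ot,rt
∂2: piv[abd,abn,abr,abt,ago,ain,anr,ant,art,bgi,bgn,bgo,bgr,bgt,bio,bir,bno,bor,bot,dgi,dgr,gin,git] rk=23  ker:bnr,bnt,brt,dir,gio,gir,gno,gnt,gor,got,grt,ino,int,ior,iot,not,nrt,ort
∂3: piv[abnr,abnt,abrt,anrt,bgio,bgir,bgno,bgor,bgot,bior,dgir,gino,gint,giot,gnot] rk=15  ker:bnrt,gior,inot
rk∂_3=15

rank∂_3=15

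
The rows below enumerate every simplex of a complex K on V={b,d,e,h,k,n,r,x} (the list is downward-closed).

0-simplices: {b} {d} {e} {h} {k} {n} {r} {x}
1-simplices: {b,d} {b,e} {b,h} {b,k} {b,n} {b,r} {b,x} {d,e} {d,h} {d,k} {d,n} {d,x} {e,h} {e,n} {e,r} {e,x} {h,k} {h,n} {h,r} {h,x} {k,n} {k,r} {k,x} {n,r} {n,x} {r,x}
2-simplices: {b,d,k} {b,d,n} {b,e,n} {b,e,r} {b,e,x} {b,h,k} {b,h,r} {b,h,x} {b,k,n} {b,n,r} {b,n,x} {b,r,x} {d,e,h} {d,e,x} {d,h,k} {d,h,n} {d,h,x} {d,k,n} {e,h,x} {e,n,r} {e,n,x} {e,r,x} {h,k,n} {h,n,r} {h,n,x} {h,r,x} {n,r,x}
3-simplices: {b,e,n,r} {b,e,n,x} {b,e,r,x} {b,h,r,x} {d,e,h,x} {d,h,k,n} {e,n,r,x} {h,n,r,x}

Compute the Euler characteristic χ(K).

n_0=8 n_1=26 n_2=27 n_3=8
χ=+8−26+27−8=1

χ(K)=1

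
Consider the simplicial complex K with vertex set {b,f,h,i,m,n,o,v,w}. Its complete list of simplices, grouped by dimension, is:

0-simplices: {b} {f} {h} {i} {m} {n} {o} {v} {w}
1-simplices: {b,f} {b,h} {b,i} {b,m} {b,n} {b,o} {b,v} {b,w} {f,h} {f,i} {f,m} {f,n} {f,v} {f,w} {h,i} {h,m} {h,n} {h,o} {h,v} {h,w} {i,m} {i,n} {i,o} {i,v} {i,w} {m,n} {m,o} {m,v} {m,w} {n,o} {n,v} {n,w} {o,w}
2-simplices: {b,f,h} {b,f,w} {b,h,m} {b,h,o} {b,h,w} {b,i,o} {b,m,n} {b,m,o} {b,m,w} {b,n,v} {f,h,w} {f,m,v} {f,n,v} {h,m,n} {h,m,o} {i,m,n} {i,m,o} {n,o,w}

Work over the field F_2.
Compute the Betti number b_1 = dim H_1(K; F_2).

b_1=9

n_0=9 n_1=33 n_2=18  [Z2]
∂1: piv[bf,bh,bi,bm,bn,bo,bv,bw] rk=8  ker:fh,fi,fm,fn,fv,fw,hi,hm,hn,ho,hv,hw,im,in,io,iv,iw,mn,mo,mv,mw,no,nv,nw,ow
∂2: piv[bfh,bfw,bhm,bho,bhw,bio,bmn,bmo,bmw,bnv,fmv,fnv,hmn,imn,imo,now] rk=16  ker:fhw,hmo
b_1=(33−8)−16=9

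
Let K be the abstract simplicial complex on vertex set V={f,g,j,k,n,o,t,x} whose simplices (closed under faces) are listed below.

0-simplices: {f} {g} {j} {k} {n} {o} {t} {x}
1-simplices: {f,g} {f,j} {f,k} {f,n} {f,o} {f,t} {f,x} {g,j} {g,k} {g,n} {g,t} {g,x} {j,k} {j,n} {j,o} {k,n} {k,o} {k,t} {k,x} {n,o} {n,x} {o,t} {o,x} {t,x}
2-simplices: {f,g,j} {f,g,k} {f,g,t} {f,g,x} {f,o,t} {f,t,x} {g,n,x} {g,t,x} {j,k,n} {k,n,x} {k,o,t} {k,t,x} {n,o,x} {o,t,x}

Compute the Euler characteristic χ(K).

χ(K)=-2

n_0=8 n_1=24 n_2=14
χ=+8−24+14=-2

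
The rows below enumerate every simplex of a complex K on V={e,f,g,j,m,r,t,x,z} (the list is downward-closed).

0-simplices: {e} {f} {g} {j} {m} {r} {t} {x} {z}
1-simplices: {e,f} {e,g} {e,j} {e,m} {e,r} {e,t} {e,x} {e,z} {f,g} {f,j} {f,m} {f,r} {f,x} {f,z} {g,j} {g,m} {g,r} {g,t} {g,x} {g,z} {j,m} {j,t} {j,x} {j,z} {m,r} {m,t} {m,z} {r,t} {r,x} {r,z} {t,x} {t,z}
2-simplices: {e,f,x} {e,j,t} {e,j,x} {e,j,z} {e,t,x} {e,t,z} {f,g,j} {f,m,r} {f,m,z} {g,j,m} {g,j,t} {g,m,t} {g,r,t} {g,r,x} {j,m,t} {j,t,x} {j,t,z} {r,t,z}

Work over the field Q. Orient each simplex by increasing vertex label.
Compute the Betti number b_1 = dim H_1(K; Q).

b_1=9

n_0=9 n_1=32 n_2=18  [Q]
∂1: piv[ef,eg,ej,em,er,et,ex,ez] rk=8  ker:fg,fj,fm,fr,fx,fz,gj,gm,gr,gt,gx,gz,jm,jt,jx,jz,mr,mt,mz,rt,rx,rz,tx,tz
∂2: piv[efx,ejt,ejx,ejz,etx,etz,fgj,fmr,fmz,gjm,gjt,gmt,grt,grx,rtz] rk=15  ker:jmt,jtx,jtz
b_1=(32−8)−15=9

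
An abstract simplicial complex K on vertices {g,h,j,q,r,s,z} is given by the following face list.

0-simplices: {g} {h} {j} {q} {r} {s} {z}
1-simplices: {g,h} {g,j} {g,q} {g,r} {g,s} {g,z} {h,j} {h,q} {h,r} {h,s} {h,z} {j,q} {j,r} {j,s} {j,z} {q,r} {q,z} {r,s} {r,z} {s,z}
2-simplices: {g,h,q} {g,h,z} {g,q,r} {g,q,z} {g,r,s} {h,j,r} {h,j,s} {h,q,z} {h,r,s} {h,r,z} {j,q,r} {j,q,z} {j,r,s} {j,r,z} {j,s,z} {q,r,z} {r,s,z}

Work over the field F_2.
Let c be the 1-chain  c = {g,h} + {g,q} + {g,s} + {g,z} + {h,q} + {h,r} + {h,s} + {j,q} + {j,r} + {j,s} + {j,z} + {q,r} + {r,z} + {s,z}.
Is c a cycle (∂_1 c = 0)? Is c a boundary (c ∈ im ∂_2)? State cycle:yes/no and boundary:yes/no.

n_0=7 n_1=20 n_2=17  [Z2]
∂1: piv[gh,gj,gq,gr,gs,gz] rk=6  ker:hj,hq,hr,hs,hz,jq,jr,js,jz,qr,qz,rs,rz,sz
∂2: piv[ghq,ghz,gqr,gqz,grs,hjr,hjs,hrs,hrz,jqr,jqz,jrz,jsz] rk=13  ker:hqz,jrs,qrz,rsz
∂1c = 0
c vs im∂2: reduces to 0 ⇒ boundary

cycle:yes boundary:yes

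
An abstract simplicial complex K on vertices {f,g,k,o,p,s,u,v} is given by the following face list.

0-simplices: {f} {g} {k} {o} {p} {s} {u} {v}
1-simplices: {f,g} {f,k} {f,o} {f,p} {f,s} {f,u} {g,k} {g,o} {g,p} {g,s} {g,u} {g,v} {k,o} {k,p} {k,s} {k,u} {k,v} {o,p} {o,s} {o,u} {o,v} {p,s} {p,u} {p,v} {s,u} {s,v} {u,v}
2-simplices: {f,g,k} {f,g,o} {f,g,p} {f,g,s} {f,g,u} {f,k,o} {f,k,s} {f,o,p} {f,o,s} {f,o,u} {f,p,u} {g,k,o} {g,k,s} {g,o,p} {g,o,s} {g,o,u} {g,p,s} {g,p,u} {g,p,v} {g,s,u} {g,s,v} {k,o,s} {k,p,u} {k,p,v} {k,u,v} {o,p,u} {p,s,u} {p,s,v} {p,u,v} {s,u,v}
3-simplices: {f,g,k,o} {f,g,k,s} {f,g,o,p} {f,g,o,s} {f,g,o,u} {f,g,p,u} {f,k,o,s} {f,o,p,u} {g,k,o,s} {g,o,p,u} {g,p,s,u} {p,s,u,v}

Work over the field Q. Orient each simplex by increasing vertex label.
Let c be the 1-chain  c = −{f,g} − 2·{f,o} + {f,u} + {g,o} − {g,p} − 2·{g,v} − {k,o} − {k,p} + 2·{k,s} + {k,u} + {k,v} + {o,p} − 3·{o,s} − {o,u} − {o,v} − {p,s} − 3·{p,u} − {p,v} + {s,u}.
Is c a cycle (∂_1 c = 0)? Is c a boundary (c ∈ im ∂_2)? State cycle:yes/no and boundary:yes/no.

n_0=8 n_1=27 n_2=30 n_3=12  [Q]
∂1: piv[fg,fk,fo,fp,fs,fu,gv] rk=7  ker:gk,go,gp,gs,gu,ko,kp,ks,ku,kv,op,os,ou,ov,ps,pu,pv,su,sv,uv
∂2: piv[fgk,fgo,fgp,fgs,fgu,fko,fks,fop,fos,fou,fpu,gps,gpv,gsu,gsv,kpu,kpv,kuv] rk=18  ker:gko,gks,gop,gos,gou,gpu,kos,opu,psu,psv,puv,suv
∂3: piv[fgko,fgks,fgop,fgos,fgou,fgpu,fkos,fopu,gpsu,psuv] rk=10  ker:gkos,gopu
∂1c = 2·{f} + {g} − 2·{k} + 2·{o} + 4·{p} − 3·{s} − {u} − 3·{v}

cycle:no boundary:no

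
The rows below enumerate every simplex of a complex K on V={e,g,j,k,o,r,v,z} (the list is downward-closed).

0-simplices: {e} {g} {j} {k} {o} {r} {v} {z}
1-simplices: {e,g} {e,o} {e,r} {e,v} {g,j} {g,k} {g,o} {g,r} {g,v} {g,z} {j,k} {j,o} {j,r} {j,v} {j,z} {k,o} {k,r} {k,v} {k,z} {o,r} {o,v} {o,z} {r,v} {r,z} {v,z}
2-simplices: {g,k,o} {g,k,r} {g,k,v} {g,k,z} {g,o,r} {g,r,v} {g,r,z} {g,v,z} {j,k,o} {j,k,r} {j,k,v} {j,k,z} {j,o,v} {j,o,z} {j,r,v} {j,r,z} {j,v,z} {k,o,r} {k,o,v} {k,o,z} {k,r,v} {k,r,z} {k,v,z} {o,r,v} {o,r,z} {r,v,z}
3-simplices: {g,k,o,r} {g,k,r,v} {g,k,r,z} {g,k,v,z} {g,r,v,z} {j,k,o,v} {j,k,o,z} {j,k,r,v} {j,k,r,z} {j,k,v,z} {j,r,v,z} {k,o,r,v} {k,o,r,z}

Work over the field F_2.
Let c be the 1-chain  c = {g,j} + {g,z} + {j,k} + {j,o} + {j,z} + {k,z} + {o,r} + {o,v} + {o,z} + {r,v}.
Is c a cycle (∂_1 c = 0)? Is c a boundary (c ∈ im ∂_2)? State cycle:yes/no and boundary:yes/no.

n_0=8 n_1=25 n_2=26 n_3=13  [Z2]
∂1: piv[eg,eo,er,ev,gj,gk,gz] rk=7  ker:go,gr,gv,jk,jo,jr,jv,jz,ko,kr,kv,kz,or,ov,oz,rv,rz,vz
∂2: piv[gko,gkr,gkv,gkz,gor,grv,grz,gvz,jko,jkr,jkv,jkz,jov,joz] rk=14  ker:jrv,jrz,jvz,kor,kov,koz,krv,krz,kvz,orv,orz,rvz
∂3: piv[gkor,gkrv,gkrz,gkvz,grvz,jkov,jkoz,jkrv,jkrz,jkvz,korv,korz] rk=12  ker:jrvz
∂1c = 0
c vs im∂2: residual ≠ 0 ⇒ not boundary

cycle:yes boundary:no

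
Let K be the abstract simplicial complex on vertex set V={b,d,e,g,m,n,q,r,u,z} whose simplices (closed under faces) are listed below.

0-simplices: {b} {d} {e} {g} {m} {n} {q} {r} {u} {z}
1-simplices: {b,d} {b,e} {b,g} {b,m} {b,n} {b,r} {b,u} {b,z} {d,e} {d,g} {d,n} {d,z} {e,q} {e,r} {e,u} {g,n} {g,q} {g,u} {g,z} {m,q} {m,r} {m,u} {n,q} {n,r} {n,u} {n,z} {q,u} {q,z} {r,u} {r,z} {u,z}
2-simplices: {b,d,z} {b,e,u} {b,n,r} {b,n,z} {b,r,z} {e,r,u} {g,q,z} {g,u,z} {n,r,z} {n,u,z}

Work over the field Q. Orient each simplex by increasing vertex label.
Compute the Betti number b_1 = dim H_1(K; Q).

n_0=10 n_1=31 n_2=10  [Q]
∂1: piv[bd,be,bg,bm,bn,br,bu,bz,eq] rk=9  ker:de,dg,dn,dz,er,eu,gn,gq,gu,gz,mq,mr,mu,nq,nr,nu,nz,qu,qz,ru,rz,uz
∂2: piv[bdz,beu,bnr,bnz,brz,eru,gqz,guz,nuz] rk=9  ker:nrz
b_1=(31−9)−9=13

b_1=13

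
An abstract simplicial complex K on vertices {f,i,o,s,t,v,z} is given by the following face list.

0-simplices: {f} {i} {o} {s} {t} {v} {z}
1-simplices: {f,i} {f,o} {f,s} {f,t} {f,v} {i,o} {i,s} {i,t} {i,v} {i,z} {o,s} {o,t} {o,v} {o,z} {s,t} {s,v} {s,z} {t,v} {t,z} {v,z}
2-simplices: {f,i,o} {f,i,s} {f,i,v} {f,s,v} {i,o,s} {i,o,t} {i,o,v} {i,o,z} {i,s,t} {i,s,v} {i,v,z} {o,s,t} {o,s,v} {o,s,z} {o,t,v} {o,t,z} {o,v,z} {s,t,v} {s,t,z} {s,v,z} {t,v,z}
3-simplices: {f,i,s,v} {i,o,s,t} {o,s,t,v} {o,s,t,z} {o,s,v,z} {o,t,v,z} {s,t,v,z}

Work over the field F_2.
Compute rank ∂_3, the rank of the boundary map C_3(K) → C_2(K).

n_0=7 n_1=20 n_2=21 n_3=7  [Z2]
∂1: piv[fi,fo,fs,ft,fv,iz] rk=6  ker:io,is,it,iv,os,ot,ov,oz,st,sv,sz,tv,tz,vz
∂2: piv[fio,fis,fiv,fsv,ios,iot,iov,ioz,ist,ivz,osz,otv,otz] rk=13  ker:isv,ost,osv,ovz,stv,stz,svz,tvz
∂3: piv[fisv,iost,ostv,ostz,osvz,otvz] rk=6  ker:stvz
rk∂_3=6

rank∂_3=6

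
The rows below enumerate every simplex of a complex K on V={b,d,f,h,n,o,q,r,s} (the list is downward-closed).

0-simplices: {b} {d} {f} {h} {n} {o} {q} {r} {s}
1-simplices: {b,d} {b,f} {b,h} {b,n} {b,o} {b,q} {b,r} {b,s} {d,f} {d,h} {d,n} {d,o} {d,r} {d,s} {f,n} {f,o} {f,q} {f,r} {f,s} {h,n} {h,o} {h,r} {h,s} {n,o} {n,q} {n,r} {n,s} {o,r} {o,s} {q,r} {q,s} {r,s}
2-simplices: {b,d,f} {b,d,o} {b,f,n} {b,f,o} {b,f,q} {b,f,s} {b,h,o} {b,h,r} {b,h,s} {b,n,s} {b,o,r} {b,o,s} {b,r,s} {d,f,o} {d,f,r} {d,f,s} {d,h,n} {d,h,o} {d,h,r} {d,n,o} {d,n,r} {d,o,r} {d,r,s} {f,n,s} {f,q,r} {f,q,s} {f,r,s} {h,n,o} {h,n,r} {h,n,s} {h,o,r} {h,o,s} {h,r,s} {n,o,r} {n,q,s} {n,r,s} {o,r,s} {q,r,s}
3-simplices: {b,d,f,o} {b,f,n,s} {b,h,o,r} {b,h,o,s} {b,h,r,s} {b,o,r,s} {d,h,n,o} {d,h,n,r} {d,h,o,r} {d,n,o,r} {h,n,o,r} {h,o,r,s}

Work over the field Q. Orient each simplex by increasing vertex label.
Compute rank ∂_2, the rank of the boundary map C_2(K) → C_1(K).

rank∂_2=24

n_0=9 n_1=32 n_2=38 n_3=12  [Q]
∂1: piv[bd,bf,bh,bn,bo,bq,br,bs] rk=8  ker:df,dh,dn,do,dr,ds,fn,fo,fq,fr,fs,hn,ho,hr,hs,no,nq,nr,ns,or,os,qr,qs,rs
∂2: piv[bdf,bdo,bfn,bfo,bfq,bfs,bho,bhr,bhs,bns,bor,bos,brs,dfr,dfs,dhn,dho,dhr,dno,dnr,fqr,fqs,hns,nqs] rk=24  ker:dfo,dor,drs,fns,frs,hno,hnr,hor,hos,hrs,nor,nrs,ors,qrs
∂3: piv[bdfo,bfns,bhor,bhos,bhrs,bors,dhno,dhnr,dhor,dnor] rk=10  ker:hnor,hors
rk∂_2=24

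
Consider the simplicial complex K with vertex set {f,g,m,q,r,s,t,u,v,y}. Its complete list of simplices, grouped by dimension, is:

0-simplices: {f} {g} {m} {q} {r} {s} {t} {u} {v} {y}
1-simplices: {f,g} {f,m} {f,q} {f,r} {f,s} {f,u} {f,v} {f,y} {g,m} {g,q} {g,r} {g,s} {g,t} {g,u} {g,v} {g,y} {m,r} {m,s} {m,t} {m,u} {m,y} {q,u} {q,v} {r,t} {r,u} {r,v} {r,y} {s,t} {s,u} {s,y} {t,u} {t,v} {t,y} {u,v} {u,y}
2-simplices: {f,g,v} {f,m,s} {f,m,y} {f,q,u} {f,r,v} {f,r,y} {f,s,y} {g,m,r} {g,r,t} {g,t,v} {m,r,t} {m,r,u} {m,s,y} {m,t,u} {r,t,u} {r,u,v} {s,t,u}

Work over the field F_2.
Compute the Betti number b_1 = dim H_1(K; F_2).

b_1=11

n_0=10 n_1=35 n_2=17  [Z2]
∂1: piv[fg,fm,fq,fr,fs,fu,fv,fy,gt] rk=9  ker:gm,gq,gr,gs,gu,gv,gy,mr,ms,mt,mu,my,qu,qv,rt,ru,rv,ry,st,su,sy,tu,tv,ty,uv,uy
∂2: piv[fgv,fms,fmy,fqu,frv,fry,fsy,gmr,grt,gtv,mrt,mru,mtu,ruv,stu] rk=15  ker:msy,rtu
b_1=(35−9)−15=11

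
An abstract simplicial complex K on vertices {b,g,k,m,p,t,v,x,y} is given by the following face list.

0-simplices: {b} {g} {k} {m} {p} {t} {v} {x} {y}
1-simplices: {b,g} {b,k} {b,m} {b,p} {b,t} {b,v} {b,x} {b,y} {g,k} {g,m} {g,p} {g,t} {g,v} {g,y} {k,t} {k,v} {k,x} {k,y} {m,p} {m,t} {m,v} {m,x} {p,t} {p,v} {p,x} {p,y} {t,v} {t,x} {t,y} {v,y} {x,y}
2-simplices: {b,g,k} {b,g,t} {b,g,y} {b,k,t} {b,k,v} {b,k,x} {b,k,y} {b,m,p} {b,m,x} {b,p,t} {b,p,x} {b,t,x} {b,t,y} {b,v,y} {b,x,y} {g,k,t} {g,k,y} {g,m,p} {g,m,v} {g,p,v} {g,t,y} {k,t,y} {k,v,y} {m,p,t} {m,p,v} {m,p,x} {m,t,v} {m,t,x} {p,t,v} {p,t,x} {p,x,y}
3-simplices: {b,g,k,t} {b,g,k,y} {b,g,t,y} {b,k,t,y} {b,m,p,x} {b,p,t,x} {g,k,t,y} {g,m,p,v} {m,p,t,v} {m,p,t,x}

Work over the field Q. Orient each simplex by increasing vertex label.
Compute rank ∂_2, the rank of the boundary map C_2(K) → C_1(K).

rank∂_2=21

n_0=9 n_1=31 n_2=31 n_3=10  [Q]
∂1: piv[bg,bk,bm,bp,bt,bv,bx,by] rk=8  ker:gk,gm,gp,gt,gv,gy,kt,kv,kx,ky,mp,mt,mv,mx,pt,pv,px,py,tv,tx,ty,vy,xy
∂2: piv[bgk,bgt,bgy,bkt,bkv,bkx,bky,bmp,bmx,bpt,bpx,btx,bty,bvy,bxy,gmp,gmv,gpv,mpt,mtv,pxy] rk=21  ker:gkt,gky,gty,kty,kvy,mpv,mpx,mtx,ptv,ptx
∂3: piv[bgkt,bgky,bgty,bkty,bmpx,bptx,gmpv,mptv,mptx] rk=9  ker:gkty
rk∂_2=21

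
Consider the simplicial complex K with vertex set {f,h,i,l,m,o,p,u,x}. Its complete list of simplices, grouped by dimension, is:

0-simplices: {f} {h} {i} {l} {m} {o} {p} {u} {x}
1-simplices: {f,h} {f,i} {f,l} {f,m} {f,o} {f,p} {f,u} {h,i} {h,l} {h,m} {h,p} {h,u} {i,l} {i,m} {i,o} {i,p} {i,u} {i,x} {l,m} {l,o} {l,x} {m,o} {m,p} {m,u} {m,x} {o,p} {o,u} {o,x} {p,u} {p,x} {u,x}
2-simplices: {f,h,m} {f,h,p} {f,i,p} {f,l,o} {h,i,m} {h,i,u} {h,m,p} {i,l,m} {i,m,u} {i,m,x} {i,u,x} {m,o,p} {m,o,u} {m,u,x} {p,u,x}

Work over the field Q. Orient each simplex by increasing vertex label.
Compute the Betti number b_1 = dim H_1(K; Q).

n_0=9 n_1=31 n_2=15  [Q]
∂1: piv[fh,fi,fl,fm,fo,fp,fu,ix] rk=8  ker:hi,hl,hm,hp,hu,il,im,io,ip,iu,lm,lo,lx,mo,mp,mu,mx,op,ou,ox,pu,px,ux
∂2: piv[fhm,fhp,fip,flo,him,hiu,hmp,ilm,imu,imx,iux,mop,mou,pux] rk=14  ker:mux
b_1=(31−8)−14=9

b_1=9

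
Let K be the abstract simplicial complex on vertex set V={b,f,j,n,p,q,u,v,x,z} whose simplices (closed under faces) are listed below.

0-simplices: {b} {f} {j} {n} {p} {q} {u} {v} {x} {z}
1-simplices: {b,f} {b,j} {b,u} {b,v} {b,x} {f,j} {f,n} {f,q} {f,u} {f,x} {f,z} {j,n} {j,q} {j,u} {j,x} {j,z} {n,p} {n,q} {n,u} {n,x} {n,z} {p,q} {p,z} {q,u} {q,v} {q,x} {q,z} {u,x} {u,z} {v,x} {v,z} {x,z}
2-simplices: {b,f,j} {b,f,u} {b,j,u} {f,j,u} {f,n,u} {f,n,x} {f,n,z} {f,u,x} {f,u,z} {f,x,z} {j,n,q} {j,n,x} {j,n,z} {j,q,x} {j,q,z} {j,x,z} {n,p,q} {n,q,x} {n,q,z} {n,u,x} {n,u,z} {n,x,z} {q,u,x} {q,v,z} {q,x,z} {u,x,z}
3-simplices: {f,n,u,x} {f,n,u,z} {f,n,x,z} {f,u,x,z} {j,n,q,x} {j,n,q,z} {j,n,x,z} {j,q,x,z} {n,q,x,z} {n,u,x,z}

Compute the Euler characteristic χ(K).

χ(K)=-6

n_0=10 n_1=32 n_2=26 n_3=10
χ=+10−32+26−10=-6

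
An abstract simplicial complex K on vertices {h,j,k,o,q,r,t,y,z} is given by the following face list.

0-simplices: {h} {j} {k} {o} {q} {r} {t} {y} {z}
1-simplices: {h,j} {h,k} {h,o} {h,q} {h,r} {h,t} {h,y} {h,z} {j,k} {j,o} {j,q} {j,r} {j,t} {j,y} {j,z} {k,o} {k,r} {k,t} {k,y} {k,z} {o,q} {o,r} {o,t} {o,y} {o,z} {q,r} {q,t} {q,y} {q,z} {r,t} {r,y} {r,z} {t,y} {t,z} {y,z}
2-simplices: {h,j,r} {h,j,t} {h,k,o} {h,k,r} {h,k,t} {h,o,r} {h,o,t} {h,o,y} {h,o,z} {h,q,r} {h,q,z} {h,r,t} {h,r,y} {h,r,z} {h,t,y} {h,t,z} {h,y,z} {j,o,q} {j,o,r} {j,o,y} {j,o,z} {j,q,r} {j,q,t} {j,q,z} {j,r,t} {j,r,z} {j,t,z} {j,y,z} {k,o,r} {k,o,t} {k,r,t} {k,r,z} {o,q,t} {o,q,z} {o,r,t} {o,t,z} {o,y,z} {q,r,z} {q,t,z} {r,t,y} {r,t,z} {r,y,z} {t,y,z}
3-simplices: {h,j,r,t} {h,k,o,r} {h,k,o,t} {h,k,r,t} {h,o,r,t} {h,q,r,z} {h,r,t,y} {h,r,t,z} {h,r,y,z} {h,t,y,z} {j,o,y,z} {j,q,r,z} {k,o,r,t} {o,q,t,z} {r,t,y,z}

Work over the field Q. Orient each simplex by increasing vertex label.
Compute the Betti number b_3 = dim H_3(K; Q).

n_0=9 n_1=35 n_2=43 n_3=15  [Q]
∂1: piv[hj,hk,ho,hq,hr,ht,hy,hz] rk=8  ker:jk,jo,jq,jr,jt,jy,jz,ko,kr,kt,ky,kz,oq,or,ot,oy,oz,qr,qt,qy,qz,rt,ry,rz,ty,tz,yz
∂2: piv[hjr,hjt,hko,hkr,hkt,hor,hot,hoy,hoz,hqr,hqz,hrt,hry,hrz,hty,htz,hyz,joq,jor,joy,joz,jqr,jqt,krz] rk=24  ker:jqz,jrt,jrz,jtz,jyz,kor,kot,krt,oqt,oqz,ort,otz,oyz,qrz,qtz,rty,rtz,ryz,tyz
∂3: piv[hjrt,hkor,hkot,hkrt,hort,hqrz,hrty,hrtz,hryz,htyz,joyz,jqrz,oqtz] rk=13  ker:kort,rtyz
b_3=(15−13)−0=2

b_3=2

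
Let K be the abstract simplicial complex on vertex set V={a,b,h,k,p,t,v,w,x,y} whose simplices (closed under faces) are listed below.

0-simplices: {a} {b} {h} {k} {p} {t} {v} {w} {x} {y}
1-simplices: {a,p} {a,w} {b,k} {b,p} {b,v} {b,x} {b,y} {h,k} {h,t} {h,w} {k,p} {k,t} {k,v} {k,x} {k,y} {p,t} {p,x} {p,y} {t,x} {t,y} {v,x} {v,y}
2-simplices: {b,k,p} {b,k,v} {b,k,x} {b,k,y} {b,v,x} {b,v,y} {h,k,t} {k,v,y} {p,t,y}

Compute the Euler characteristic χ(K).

n_0=10 n_1=22 n_2=9
χ=+10−22+9=-3

χ(K)=-3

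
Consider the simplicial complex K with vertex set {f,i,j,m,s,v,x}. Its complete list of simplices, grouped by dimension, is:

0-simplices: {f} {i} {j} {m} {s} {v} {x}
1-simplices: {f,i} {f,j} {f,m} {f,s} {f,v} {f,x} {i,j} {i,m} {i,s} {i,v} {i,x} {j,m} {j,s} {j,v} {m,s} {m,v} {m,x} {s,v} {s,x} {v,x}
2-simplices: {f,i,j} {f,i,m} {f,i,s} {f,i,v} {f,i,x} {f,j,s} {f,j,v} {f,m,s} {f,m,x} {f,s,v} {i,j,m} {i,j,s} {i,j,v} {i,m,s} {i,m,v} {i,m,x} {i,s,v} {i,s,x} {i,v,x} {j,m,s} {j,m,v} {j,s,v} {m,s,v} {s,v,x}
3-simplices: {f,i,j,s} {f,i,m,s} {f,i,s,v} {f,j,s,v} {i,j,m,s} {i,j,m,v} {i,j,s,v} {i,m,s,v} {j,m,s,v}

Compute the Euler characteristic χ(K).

n_0=7 n_1=20 n_2=24 n_3=9
χ=+7−20+24−9=2

χ(K)=2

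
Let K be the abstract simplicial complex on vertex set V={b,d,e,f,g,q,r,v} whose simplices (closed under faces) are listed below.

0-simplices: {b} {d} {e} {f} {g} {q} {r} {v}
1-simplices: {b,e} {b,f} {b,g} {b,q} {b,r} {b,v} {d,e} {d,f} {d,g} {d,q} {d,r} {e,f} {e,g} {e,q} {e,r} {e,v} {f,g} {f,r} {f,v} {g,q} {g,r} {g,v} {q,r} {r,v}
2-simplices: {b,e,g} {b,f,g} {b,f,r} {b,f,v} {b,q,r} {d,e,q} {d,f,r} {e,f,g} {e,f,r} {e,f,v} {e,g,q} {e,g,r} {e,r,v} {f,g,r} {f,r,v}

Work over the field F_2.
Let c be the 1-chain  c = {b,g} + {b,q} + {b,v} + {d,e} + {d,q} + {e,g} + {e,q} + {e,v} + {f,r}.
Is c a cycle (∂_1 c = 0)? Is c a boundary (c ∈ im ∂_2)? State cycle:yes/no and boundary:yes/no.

cycle:no boundary:no

n_0=8 n_1=24 n_2=15  [Z2]
∂1: piv[be,bf,bg,bq,br,bv,de] rk=7  ker:df,dg,dq,dr,ef,eg,eq,er,ev,fg,fr,fv,gq,gr,gv,qr,rv
∂2: piv[beg,bfg,bfr,bfv,bqr,deq,dfr,efg,efr,efv,egq,egr,erv] rk=13  ker:fgr,frv
∂1c = {b} + {f} + {q} + {r}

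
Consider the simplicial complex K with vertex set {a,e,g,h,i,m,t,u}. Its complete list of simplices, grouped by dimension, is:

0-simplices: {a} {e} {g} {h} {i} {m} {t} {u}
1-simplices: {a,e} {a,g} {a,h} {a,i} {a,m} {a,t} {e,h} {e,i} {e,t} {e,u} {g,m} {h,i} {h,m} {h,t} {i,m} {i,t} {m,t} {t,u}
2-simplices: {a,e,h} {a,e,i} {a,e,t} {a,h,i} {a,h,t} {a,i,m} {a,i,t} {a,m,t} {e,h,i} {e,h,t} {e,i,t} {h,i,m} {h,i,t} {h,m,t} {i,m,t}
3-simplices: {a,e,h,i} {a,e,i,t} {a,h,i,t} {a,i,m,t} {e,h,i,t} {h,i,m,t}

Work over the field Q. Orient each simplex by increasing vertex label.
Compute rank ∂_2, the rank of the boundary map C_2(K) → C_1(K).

n_0=8 n_1=18 n_2=15 n_3=6  [Q]
∂1: piv[ae,ag,ah,ai,am,at,eu] rk=7  ker:eh,ei,et,gm,hi,hm,ht,im,it,mt,tu
∂2: piv[aeh,aei,aet,ahi,aht,aim,ait,amt,him] rk=9  ker:ehi,eht,eit,hit,hmt,imt
∂3: piv[aehi,aeit,ahit,aimt,ehit,himt] rk=6
rk∂_2=9

rank∂_2=9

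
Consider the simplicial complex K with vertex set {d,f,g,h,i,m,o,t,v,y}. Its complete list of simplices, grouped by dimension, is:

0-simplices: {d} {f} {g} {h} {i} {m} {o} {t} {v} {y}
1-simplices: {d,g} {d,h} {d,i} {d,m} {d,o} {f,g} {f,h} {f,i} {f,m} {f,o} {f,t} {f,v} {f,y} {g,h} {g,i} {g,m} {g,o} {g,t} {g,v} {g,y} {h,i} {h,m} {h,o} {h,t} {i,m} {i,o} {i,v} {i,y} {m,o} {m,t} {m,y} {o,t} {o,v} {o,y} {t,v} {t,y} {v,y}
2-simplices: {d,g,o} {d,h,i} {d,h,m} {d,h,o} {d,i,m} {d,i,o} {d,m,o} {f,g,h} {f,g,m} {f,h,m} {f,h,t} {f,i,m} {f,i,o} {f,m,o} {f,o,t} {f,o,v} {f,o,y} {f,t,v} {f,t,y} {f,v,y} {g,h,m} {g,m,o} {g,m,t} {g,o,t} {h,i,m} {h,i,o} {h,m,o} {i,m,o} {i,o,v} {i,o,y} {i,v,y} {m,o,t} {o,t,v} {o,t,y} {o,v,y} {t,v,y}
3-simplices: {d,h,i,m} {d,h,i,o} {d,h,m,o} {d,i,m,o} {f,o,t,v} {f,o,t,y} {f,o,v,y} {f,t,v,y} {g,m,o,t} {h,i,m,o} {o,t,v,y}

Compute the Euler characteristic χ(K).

χ(K)=-2

n_0=10 n_1=37 n_2=36 n_3=11
χ=+10−37+36−11=-2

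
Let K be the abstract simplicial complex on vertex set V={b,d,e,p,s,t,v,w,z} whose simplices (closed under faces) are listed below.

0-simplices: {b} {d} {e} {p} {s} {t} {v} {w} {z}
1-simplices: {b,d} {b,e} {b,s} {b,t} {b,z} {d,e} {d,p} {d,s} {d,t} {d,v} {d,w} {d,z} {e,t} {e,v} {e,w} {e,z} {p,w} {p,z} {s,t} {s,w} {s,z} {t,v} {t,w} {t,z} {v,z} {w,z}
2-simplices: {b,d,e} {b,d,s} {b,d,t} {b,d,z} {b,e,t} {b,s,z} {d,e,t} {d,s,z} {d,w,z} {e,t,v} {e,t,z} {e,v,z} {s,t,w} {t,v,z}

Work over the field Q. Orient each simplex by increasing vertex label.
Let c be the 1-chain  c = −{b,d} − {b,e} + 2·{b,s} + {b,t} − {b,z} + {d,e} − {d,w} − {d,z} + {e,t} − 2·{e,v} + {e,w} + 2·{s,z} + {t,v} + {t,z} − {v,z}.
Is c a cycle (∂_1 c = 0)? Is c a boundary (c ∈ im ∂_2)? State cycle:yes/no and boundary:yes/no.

cycle:yes boundary:no

n_0=9 n_1=26 n_2=14  [Q]
∂1: piv[bd,be,bs,bt,bz,dp,dv,dw] rk=8  ker:de,ds,dt,dz,et,ev,ew,ez,pw,pz,st,sw,sz,tv,tw,tz,vz,wz
∂2: piv[bde,bds,bdt,bdz,bet,bsz,dwz,etv,etz,evz,stw] rk=11  ker:det,dsz,tvz
∂1c = 0
c vs im∂2: residual ≠ 0 ⇒ not boundary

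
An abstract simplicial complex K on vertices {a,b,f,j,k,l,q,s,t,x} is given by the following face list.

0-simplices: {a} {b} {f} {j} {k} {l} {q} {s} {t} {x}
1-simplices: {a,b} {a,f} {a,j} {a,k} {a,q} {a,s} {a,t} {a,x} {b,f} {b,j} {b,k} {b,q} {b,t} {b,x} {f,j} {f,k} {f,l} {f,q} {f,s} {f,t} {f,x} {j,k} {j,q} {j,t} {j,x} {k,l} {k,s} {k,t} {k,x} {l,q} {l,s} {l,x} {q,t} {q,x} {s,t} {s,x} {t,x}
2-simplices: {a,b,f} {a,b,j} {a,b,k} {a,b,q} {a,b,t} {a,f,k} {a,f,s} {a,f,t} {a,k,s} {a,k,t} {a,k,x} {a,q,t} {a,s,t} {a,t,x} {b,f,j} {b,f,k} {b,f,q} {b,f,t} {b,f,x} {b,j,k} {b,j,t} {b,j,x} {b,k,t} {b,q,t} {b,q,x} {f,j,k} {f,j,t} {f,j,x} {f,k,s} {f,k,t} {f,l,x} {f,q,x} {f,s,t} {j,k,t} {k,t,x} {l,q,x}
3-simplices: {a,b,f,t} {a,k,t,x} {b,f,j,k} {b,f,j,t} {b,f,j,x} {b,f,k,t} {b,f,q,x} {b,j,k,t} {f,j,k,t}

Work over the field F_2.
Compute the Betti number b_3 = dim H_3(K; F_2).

n_0=10 n_1=37 n_2=36 n_3=9  [Z2]
∂1: piv[ab,af,aj,ak,aq,as,at,ax,fl] rk=9  ker:bf,bj,bk,bq,bt,bx,fj,fk,fq,fs,ft,fx,jk,jq,jt,jx,kl,ks,kt,kx,lq,ls,lx,qt,qx,st,sx,tx
∂2: piv[abf,abj,abk,abq,abt,afk,afs,aft,aks,akt,akx,aqt,ast,atx,bfj,bfq,bfx,bjk,bjt,bjx,bqx,flx,lqx] rk=23  ker:bfk,bft,bkt,bqt,fjk,fjt,fjx,fks,fkt,fqx,fst,jkt,ktx
∂3: piv[abft,aktx,bfjk,bfjt,bfjx,bfkt,bfqx,bjkt] rk=8  ker:fjkt
b_3=(9−8)−0=1

b_3=1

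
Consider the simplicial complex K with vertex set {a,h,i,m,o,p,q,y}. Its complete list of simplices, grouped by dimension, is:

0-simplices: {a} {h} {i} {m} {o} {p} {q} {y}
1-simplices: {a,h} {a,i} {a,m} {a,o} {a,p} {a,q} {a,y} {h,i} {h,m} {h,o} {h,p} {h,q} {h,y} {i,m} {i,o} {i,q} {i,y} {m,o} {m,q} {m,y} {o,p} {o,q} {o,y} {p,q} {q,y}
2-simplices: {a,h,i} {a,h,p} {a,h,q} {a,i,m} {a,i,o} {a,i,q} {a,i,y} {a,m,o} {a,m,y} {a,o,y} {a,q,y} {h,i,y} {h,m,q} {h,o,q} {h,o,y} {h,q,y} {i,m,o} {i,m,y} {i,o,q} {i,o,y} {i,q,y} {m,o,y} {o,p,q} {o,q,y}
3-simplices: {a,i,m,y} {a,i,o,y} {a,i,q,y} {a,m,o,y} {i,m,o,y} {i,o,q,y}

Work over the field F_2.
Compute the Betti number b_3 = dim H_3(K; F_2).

n_0=8 n_1=25 n_2=24 n_3=6  [Z2]
∂1: piv[ah,ai,am,ao,ap,aq,ay] rk=7  ker:hi,hm,ho,hp,hq,hy,im,io,iq,iy,mo,mq,my,op,oq,oy,pq,qy
∂2: piv[ahi,ahp,ahq,aim,aio,aiq,aiy,amo,amy,aoy,aqy,hiy,hmq,hoq,hoy,opq] rk=16  ker:hqy,imo,imy,ioq,ioy,iqy,moy,oqy
∂3: piv[aimy,aioy,aiqy,amoy,imoy,ioqy] rk=6
b_3=(6−6)−0=0

b_3=0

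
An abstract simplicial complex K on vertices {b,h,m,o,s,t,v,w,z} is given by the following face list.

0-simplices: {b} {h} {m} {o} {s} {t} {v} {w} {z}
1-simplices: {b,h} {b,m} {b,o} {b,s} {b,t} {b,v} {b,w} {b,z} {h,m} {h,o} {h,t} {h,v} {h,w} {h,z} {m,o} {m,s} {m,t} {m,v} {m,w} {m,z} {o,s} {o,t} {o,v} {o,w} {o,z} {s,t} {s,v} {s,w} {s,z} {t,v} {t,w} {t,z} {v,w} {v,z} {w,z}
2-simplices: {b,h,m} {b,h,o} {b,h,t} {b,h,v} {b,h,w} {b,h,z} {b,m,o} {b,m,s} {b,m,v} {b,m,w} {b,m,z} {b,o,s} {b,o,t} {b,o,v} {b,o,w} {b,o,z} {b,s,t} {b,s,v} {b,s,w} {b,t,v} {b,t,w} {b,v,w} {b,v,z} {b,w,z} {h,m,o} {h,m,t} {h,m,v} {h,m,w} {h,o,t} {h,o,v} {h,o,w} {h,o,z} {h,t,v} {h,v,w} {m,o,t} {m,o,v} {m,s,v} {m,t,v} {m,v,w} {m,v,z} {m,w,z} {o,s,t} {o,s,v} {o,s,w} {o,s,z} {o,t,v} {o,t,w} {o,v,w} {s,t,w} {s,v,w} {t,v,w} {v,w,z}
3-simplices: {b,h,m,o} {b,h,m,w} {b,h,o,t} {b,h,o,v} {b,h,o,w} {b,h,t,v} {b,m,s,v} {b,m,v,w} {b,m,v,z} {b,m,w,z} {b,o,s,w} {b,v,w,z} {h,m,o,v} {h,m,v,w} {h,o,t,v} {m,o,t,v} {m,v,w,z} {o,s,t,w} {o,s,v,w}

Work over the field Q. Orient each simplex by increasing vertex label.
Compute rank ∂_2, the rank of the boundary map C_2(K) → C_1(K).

n_0=9 n_1=35 n_2=52 n_3=19  [Q]
∂1: piv[bh,bm,bo,bs,bt,bv,bw,bz] rk=8  ker:hm,ho,ht,hv,hw,hz,mo,ms,mt,mv,mw,mz,os,ot,ov,ow,oz,st,sv,sw,sz,tv,tw,tz,vw,vz,wz
∂2: piv[bhm,bho,bht,bhv,bhw,bhz,bmo,bms,bmv,bmw,bmz,bos,bot,bov,bow,boz,bst,bsv,bsw,btv,btw,bvw,bvz,bwz,hmt,osz] rk=26  ker:hmo,hmv,hmw,hot,hov,how,hoz,htv,hvw,mot,mov,msv,mtv,mvw,mvz,mwz,ost,osv,osw,otv,otw,ovw,stw,svw,tvw,vwz
∂3: piv[bhmo,bhmw,bhot,bhov,bhow,bhtv,bmsv,bmvw,bmvz,bmwz,bosw,bvwz,hmov,hmvw,hotv,motv,ostw,osvw] rk=18  ker:mvwz
rk∂_2=26

rank∂_2=26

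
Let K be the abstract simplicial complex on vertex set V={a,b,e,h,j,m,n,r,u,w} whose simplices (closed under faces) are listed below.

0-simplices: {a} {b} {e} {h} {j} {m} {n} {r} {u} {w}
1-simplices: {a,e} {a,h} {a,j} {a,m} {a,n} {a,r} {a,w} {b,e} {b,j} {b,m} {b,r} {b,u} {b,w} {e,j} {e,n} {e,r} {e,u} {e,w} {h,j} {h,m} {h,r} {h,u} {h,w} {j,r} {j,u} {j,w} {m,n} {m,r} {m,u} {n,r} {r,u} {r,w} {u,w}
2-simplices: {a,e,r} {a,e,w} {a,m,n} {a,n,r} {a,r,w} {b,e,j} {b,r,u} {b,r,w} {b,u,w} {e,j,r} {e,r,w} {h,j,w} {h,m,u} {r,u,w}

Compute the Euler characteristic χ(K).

χ(K)=-9

n_0=10 n_1=33 n_2=14
χ=+10−33+14=-9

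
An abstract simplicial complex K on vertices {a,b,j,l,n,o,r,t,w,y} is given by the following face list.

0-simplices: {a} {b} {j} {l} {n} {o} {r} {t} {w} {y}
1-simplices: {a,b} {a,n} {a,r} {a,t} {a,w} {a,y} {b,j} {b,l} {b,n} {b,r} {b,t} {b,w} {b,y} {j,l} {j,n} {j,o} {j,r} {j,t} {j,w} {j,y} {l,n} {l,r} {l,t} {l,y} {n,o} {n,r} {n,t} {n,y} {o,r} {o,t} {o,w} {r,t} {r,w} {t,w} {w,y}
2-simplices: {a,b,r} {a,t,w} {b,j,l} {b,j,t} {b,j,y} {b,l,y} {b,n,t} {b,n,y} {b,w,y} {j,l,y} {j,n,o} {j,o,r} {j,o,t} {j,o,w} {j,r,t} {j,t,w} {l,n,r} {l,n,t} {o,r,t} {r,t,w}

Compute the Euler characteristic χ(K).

n_0=10 n_1=35 n_2=20
χ=+10−35+20=-5

χ(K)=-5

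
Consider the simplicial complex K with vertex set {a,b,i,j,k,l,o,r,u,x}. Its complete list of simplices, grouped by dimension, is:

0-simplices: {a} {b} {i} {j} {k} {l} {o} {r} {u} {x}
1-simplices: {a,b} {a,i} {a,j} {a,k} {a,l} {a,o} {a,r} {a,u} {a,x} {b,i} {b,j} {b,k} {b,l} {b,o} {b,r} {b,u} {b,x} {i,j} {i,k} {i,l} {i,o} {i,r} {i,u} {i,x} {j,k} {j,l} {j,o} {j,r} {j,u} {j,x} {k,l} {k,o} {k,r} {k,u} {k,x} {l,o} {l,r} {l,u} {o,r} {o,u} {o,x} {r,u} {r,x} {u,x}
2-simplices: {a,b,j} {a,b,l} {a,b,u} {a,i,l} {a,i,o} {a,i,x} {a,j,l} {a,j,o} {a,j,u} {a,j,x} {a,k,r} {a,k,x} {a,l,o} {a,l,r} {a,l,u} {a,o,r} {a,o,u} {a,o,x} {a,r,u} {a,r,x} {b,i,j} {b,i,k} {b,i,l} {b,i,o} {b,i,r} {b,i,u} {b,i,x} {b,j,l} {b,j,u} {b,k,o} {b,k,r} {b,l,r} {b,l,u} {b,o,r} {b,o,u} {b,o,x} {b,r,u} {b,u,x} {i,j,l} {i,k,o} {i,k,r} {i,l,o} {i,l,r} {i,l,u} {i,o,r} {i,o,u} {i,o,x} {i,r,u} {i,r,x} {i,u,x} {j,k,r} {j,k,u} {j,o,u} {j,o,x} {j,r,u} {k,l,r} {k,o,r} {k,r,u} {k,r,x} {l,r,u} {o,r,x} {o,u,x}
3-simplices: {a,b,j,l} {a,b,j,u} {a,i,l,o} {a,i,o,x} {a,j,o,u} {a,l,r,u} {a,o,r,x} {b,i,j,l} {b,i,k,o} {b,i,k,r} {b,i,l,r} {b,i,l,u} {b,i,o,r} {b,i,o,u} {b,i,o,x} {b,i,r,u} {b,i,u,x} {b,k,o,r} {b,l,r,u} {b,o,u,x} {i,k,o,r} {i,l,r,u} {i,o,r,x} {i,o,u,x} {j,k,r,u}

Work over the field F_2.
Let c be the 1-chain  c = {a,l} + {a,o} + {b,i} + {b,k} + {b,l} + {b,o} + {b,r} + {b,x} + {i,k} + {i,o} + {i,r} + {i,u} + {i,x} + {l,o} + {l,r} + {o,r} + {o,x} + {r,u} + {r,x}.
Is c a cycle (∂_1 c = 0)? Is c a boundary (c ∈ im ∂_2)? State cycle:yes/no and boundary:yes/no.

n_0=10 n_1=44 n_2=62 n_3=25  [Z2]
∂1: piv[ab,ai,aj,ak,al,ao,ar,au,ax] rk=9  ker:bi,bj,bk,bl,bo,br,bu,bx,ij,ik,il,io,ir,iu,ix,jk,jl,jo,jr,ju,jx,kl,ko,kr,ku,kx,lo,lr,lu,or,ou,ox,ru,rx,ux
∂2: piv[abj,abl,abu,ail,aio,aix,ajl,ajo,aju,ajx,akr,akx,alo,alr,alu,aor,aou,aox,aru,arx,bij,bik,bil,bio,bir,biu,bix,bko,bkr,blr,bux,jkr,jku,jru,klr] rk=35  ker:bjl,bju,blu,bor,bou,box,bru,ijl,iko,ikr,ilo,ilr,ilu,ior,iou,iox,iru,irx,iux,jou,jox,kor,kru,krx,lru,orx,oux
∂3: piv[abjl,abju,ailo,aiox,ajou,alru,aorx,bijl,biko,bikr,bilr,bilu,bior,biou,biox,biru,biux,bkor,blru,boux,iorx,jkru] rk=22  ker:ikor,ilru,ioux
∂1c = 0
c vs im∂2: reduces to 0 ⇒ boundary

cycle:yes boundary:yes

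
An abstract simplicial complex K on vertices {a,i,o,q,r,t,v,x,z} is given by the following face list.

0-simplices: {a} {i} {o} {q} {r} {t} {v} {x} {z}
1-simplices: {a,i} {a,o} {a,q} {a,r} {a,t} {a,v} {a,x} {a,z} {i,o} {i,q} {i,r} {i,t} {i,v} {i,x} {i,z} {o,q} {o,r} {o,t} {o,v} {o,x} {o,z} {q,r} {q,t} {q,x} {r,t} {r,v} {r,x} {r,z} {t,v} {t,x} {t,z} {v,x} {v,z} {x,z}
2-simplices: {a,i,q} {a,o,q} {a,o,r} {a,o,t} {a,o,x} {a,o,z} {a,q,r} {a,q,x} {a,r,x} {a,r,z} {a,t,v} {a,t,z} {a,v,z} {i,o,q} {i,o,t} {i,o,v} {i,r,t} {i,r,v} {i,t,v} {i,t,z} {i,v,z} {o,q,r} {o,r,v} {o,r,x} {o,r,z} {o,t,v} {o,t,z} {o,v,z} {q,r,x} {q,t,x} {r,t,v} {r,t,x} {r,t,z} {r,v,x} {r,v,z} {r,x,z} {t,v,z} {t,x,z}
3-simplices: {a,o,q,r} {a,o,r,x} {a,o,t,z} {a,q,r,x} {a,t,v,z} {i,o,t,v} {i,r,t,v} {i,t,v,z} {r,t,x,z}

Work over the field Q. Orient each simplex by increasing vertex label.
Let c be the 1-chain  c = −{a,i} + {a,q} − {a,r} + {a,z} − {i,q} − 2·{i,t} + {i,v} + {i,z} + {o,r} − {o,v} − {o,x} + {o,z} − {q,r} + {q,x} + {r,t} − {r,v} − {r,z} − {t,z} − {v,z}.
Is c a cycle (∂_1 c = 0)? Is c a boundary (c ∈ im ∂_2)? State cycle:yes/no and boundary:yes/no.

cycle:yes boundary:yes

n_0=9 n_1=34 n_2=38 n_3=9  [Q]
∂1: piv[ai,ao,aq,ar,at,av,ax,az] rk=8  ker:io,iq,ir,it,iv,ix,iz,oq,or,ot,ov,ox,oz,qr,qt,qx,rt,rv,rx,rz,tv,tx,tz,vx,vz,xz
∂2: piv[aiq,aoq,aor,aot,aox,aoz,aqr,aqx,arx,arz,atv,atz,avz,ioq,iot,iov,irt,irv,itv,itz,orv,qtx,rtx,rvx,rxz] rk=25  ker:ivz,oqr,orx,orz,otv,otz,ovz,qrx,rtv,rtz,rvz,tvz,txz
∂3: piv[aoqr,aorx,aotz,aqrx,atvz,iotv,irtv,itvz,rtxz] rk=9
∂1c = 0
c vs im∂2: reduces to 0 ⇒ boundary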